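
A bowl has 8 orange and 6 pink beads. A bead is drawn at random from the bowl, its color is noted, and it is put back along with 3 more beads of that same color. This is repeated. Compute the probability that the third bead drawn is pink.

3/7

Sum over the four possibilities for the first two draws (pink/not-pink each), tracking how the pink count and total change by +3 per draw.
P(third is pink) = 3/7 ≈ 0.4286. (In a Pólya urn every draw has the same marginal probability 6/14.)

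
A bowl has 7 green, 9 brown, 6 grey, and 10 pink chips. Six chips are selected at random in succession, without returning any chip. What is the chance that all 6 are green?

1/129456

Unordered draws without replacement: count favorable combinations over C(32,6).
Favorable = C(7,6) · C(9,0) · C(6,0) · C(10,0) = 7; total = C(32,6) = 906192.
P = 7/906192 = 1/129456 ≈ 0.0000.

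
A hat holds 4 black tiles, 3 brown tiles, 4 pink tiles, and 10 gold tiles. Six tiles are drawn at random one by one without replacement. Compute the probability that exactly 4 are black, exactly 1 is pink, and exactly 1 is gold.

Unordered draws without replacement: count favorable combinations over C(21,6).
Favorable = C(4,4) · C(3,0) · C(4,1) · C(10,1) = 40; total = C(21,6) = 54264.
P = 40/54264 = 5/6783 ≈ 0.0007.

5/6783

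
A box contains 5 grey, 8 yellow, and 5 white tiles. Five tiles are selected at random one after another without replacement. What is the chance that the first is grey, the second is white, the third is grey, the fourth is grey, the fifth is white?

5/4284

Multiply the conditional probability of each draw in order, without replacement, so each draw removes one from its color and from the total.
P = (5/18) · (5/17) · (4/16) · (3/15) · (4/14) = 5/4284 ≈ 0.0012.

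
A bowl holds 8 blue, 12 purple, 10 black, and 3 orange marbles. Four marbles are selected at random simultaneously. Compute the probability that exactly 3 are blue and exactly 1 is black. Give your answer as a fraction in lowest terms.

14/1023

Unordered draws without replacement: count favorable combinations over C(33,4).
Favorable = C(8,3) · C(12,0) · C(10,1) · C(3,0) = 560; total = C(33,4) = 40920.
P = 560/40920 = 14/1023 ≈ 0.0137.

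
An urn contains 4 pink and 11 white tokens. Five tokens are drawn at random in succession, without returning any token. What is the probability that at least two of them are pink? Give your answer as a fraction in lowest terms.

37/91

Sum the hypergeometric tail for j = 2,…,4 pink tokens.
Favorable = C(4,2)·C(11,3) + C(4,3)·C(11,2) + C(4,4)·C(11,1) = 1221; total = C(15,5) = 3003.
P = 1221/3003 = 37/91 ≈ 0.4066.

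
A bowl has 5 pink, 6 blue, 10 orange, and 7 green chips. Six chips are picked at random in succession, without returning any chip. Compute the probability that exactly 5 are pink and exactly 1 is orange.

Unordered draws without replacement: count favorable combinations over C(28,6).
Favorable = C(5,5) · C(6,0) · C(10,1) · C(7,0) = 10; total = C(28,6) = 376740.
P = 10/376740 = 1/37674 ≈ 0.0000.

1/37674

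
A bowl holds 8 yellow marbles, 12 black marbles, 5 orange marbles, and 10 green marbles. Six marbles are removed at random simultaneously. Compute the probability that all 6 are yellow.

1/57970

Unordered draws without replacement: count favorable combinations over C(35,6).
Favorable = C(8,6) · C(12,0) · C(5,0) · C(10,0) = 28; total = C(35,6) = 1623160.
P = 28/1623160 = 1/57970 ≈ 0.0000.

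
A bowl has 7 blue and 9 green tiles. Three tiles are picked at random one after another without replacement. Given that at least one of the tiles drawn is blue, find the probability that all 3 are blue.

5/68

P(all 3 blue) = C(7,3)/C(16,3) = 1/16; P(at least one blue) = 1 − C(9,3)/C(16,3) = 17/20.
Since 'all 3 blue' ⊆ 'at least one blue', P(all 3 | at least one) = 1/16 / 17/20 = 5/68 ≈ 0.0735.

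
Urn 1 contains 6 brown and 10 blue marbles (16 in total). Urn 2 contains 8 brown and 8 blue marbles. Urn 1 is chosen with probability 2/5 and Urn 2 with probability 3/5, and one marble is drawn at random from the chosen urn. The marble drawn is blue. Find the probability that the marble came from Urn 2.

6/11

P(blue | Urn 1) = 5/8; P(blue | Urn 2) = 1/2.
P(blue) = 2/5·5/8 + 3/5·1/2 = 11/20.
By Bayes' rule, P(Urn 2 | blue) = 3/10 / 11/20 = 6/11 ≈ 0.5455.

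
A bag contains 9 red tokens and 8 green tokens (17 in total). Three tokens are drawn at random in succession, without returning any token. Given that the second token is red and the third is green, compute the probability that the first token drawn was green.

P(first=green and the second token is red and the third is green) = (8/17)·(9/16)·(7/15) = 21/170.
P(E) = Σ over first color = 12/85 + 21/170 = 9/34.
By Bayes, P(first=green | E) = 21/170 / 9/34 = 7/15 ≈ 0.4667.

7/15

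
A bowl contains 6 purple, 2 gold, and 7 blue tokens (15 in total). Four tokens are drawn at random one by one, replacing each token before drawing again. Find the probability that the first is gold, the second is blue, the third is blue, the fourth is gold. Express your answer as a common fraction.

Multiply the conditional probability of each draw in order, with replacement (the composition resets each draw).
P = (2/15) · (7/15) · (7/15) · (2/15) = 196/50625 ≈ 0.0039.

196/50625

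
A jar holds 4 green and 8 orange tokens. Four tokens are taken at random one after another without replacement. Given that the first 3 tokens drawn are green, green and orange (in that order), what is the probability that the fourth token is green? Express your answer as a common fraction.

After removing 2 green, 1 orange, the jar has 2 green out of 9 remaining.
P(fourth is green | given) = 2/9 ≈ 0.2222.

2/9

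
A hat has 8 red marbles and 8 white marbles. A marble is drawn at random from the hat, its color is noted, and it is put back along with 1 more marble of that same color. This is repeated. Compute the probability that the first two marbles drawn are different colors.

Either white then red, or red then white; after the first draw the total is 17.
P = (8/16)·(8/17) + (8/16)·(8/17) = 8/17 ≈ 0.4706.

8/17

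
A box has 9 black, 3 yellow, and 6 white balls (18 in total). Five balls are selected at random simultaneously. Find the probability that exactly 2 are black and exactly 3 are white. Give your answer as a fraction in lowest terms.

10/119

Unordered draws without replacement: count favorable combinations over C(18,5).
Favorable = C(9,2) · C(3,0) · C(6,3) = 720; total = C(18,5) = 8568.
P = 720/8568 = 10/119 ≈ 0.0840.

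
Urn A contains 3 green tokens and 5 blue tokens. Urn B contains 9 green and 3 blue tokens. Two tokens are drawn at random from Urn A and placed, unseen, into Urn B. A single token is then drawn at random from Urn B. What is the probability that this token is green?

Condition on how many of the transferred tokens are green (from Urn A: 3 green of 8; then Urn B has 14 total).
  0 green: C(3,0)C(5,2)/C(8,2) = 5/14; then P = 9/14
  1 green: C(3,1)C(5,1)/C(8,2) = 15/28; then P = 10/14
  2 green: C(3,2)C(5,0)/C(8,2) = 3/28; then P = 11/14
P(green from Urn B) = 39/56 ≈ 0.6964.

39/56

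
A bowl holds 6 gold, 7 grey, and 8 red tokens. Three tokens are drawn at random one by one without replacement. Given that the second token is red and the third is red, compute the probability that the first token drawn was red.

6/19

P(first=red and the second token is red and the third is red) = (8/21)·(7/20)·(6/19) = 4/95.
P(E) = Σ over first color = 4/95 + 14/285 + 4/95 = 2/15.
By Bayes, P(first=red | E) = 4/95 / 2/15 = 6/19 ≈ 0.3158.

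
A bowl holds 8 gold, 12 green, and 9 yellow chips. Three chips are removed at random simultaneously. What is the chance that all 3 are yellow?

2/87

Unordered draws without replacement: count favorable combinations over C(29,3).
Favorable = C(8,0) · C(12,0) · C(9,3) = 84; total = C(29,3) = 3654.
P = 84/3654 = 2/87 ≈ 0.0230.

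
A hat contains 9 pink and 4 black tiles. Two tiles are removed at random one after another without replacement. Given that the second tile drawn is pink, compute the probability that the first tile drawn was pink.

P(first=pink and the second tile drawn is pink) = (9/13)·(8/12) = 6/13.
P(the second tile drawn is pink) = Σ over first color = 6/13 + 3/13 = 9/13.
By Bayes, P(first=pink | the second tile drawn is pink) = 6/13 / 9/13 = 2/3 ≈ 0.6667.

2/3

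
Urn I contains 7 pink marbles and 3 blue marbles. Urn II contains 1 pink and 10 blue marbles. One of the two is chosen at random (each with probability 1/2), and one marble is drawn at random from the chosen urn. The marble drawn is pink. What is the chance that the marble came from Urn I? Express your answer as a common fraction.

77/87

P(pink | Urn I) = 7/10; P(pink | Urn II) = 1/11.
P(pink) = 1/2·7/10 + 1/2·1/11 = 87/220.
By Bayes' rule, P(Urn I | pink) = 7/20 / 87/220 = 77/87 ≈ 0.8851.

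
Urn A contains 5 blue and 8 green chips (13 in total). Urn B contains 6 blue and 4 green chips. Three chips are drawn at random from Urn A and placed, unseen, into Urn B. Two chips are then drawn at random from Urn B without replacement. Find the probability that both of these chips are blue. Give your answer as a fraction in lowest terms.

Condition on how many of the transferred chips are blue (from Urn A: 5 blue of 13; then Urn B has 13 total).
  0 blue: C(5,0)C(8,3)/C(13,3) = 28/143; then P = C(6,2)/C(13,2) = 5/26
  1 blue: C(5,1)C(8,2)/C(13,3) = 70/143; then P = C(7,2)/C(13,2) = 7/26
  2 blue: C(5,2)C(8,1)/C(13,3) = 40/143; then P = C(8,2)/C(13,2) = 14/39
  3 blue: C(5,3)C(8,0)/C(13,3) = 5/143; then P = C(9,2)/C(13,2) = 6/13
P(both blue) = 145/507 ≈ 0.2860.

145/507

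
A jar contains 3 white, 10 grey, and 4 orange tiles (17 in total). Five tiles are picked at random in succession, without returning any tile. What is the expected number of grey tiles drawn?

50/17

By linearity of expectation, E[X] = Σ P(draw i is grey); by symmetry each draw (even without replacement) has P(grey) = 10/17.
E[X] = 5 · 10/17 = 50/17 ≈ 2.9412.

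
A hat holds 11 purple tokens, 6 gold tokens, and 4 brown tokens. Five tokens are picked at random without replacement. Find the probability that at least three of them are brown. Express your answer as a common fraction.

Sum the hypergeometric tail for j = 3,…,4 brown tokens.
Favorable = C(4,3)·C(17,2) + C(4,4)·C(17,1) = 561; total = C(21,5) = 20349.
P = 561/20349 = 11/399 ≈ 0.0276.

11/399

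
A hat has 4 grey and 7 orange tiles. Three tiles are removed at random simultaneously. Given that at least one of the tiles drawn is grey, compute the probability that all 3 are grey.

P(all 3 grey) = C(4,3)/C(11,3) = 4/165; P(at least one grey) = 1 − C(7,3)/C(11,3) = 26/33.
Since 'all 3 grey' ⊆ 'at least one grey', P(all 3 | at least one) = 4/165 / 26/33 = 2/65 ≈ 0.0308.

2/65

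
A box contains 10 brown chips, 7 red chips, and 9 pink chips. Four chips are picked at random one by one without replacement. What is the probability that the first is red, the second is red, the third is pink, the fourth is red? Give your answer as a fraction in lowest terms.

63/11960

Multiply the conditional probability of each draw in order, without replacement, so each draw removes one from its color and from the total.
P = (7/26) · (6/25) · (9/24) · (5/23) = 63/11960 ≈ 0.0053.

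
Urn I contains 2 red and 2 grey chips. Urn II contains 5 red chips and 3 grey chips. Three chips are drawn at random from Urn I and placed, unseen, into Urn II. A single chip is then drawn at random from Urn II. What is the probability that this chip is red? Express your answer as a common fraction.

Condition on how many of the transferred chips are red (from Urn I: 2 red of 4; then Urn II has 11 total).
  1 red: C(2,1)C(2,2)/C(4,3) = 1/2; then P = 6/11
  2 red: C(2,2)C(2,1)/C(4,3) = 1/2; then P = 7/11
P(red from Urn II) = 13/22 ≈ 0.5909.

13/22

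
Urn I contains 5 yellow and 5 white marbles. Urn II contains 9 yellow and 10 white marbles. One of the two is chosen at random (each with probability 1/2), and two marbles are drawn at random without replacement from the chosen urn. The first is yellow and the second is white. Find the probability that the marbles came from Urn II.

18/37

P(E | Urn I) = 5/18; P(E | Urn II) = 5/19.
P(E) = 1/2·5/18 + 1/2·5/19 = 185/684.
By Bayes' rule, P(Urn II | E) = 5/38 / 185/684 = 18/37 ≈ 0.4865.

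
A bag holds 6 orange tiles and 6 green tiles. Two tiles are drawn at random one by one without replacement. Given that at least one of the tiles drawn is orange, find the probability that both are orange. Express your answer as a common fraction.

P(both orange) = C(6,2)/C(12,2) = 5/22; P(at least one orange) = 1 − C(6,2)/C(12,2) = 17/22.
Since 'both orange' ⊆ 'at least one orange', P(both | at least one) = 5/22 / 17/22 = 5/17 ≈ 0.2941.

5/17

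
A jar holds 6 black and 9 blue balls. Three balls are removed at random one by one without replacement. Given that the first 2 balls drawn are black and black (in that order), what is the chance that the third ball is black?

4/13

After removing 2 black, the jar has 4 black out of 13 remaining.
P(third is black | given) = 4/13 ≈ 0.3077.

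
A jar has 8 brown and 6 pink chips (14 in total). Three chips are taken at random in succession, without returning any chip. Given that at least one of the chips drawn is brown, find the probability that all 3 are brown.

P(all 3 brown) = C(8,3)/C(14,3) = 2/13; P(at least one brown) = 1 − C(6,3)/C(14,3) = 86/91.
Since 'all 3 brown' ⊆ 'at least one brown', P(all 3 | at least one) = 2/13 / 86/91 = 7/43 ≈ 0.1628.

7/43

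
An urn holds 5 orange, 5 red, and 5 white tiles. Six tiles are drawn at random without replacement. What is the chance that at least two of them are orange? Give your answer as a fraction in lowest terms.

101/143

Sum the hypergeometric tail for j = 2,…,5 orange tiles.
Favorable = C(5,2)·C(10,4) + C(5,3)·C(10,3) + C(5,4)·C(10,2) + C(5,5)·C(10,1) = 3535; total = C(15,6) = 5005.
P = 3535/5005 = 101/143 ≈ 0.7063.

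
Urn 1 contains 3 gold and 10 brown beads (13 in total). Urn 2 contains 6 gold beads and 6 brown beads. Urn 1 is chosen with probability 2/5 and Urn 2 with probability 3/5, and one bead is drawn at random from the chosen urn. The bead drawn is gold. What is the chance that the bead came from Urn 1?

4/17

P(gold | Urn 1) = 3/13; P(gold | Urn 2) = 1/2.
P(gold) = 2/5·3/13 + 3/5·1/2 = 51/130.
By Bayes' rule, P(Urn 1 | gold) = 6/65 / 51/130 = 4/17 ≈ 0.2353.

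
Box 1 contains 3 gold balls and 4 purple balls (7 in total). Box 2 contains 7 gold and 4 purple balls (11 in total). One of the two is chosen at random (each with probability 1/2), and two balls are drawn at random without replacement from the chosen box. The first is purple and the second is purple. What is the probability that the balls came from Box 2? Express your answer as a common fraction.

21/76

P(E | Box 1) = 2/7; P(E | Box 2) = 6/55.
P(E) = 1/2·2/7 + 1/2·6/55 = 76/385.
By Bayes' rule, P(Box 2 | E) = 3/55 / 76/385 = 21/76 ≈ 0.2763.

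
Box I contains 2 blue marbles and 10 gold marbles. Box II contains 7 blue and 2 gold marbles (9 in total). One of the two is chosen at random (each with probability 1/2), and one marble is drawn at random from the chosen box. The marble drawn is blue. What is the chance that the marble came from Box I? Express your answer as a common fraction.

3/17

P(blue | Box I) = 1/6; P(blue | Box II) = 7/9.
P(blue) = 1/2·1/6 + 1/2·7/9 = 17/36.
By Bayes' rule, P(Box I | blue) = 1/12 / 17/36 = 3/17 ≈ 0.1765.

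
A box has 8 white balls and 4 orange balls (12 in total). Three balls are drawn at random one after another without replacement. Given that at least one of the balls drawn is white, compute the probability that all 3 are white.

P(all 3 white) = C(8,3)/C(12,3) = 14/55; P(at least one white) = 1 − C(4,3)/C(12,3) = 54/55.
Since 'all 3 white' ⊆ 'at least one white', P(all 3 | at least one) = 14/55 / 54/55 = 7/27 ≈ 0.2593.

7/27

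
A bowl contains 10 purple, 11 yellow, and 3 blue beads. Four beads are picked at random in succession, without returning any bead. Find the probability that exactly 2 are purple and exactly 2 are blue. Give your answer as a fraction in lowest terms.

Unordered draws without replacement: count favorable combinations over C(24,4).
Favorable = C(10,2) · C(11,0) · C(3,2) = 135; total = C(24,4) = 10626.
P = 135/10626 = 45/3542 ≈ 0.0127.

45/3542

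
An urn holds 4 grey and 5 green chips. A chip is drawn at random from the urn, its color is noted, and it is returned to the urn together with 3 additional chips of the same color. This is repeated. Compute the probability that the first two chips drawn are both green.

After a green draw the urn holds 8 green out of 12.
P = (5/9)·(8/12) = 10/27 ≈ 0.3704.

10/27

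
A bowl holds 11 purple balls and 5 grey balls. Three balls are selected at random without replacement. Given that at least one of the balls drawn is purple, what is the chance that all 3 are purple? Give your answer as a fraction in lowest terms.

P(all 3 purple) = C(11,3)/C(16,3) = 33/112; P(at least one purple) = 1 − C(5,3)/C(16,3) = 55/56.
Since 'all 3 purple' ⊆ 'at least one purple', P(all 3 | at least one) = 33/112 / 55/56 = 3/10 ≈ 0.3000.

3/10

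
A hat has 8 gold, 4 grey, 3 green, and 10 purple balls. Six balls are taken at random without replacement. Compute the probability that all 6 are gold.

Unordered draws without replacement: count favorable combinations over C(25,6).
Favorable = C(8,6) · C(4,0) · C(3,0) · C(10,0) = 28; total = C(25,6) = 177100.
P = 28/177100 = 1/6325 ≈ 0.0002.

1/6325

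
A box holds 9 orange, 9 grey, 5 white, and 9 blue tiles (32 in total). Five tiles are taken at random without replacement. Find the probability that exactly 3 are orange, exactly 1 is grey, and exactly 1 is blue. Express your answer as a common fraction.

243/7192

Unordered draws without replacement: count favorable combinations over C(32,5).
Favorable = C(9,3) · C(9,1) · C(5,0) · C(9,1) = 6804; total = C(32,5) = 201376.
P = 6804/201376 = 243/7192 ≈ 0.0338.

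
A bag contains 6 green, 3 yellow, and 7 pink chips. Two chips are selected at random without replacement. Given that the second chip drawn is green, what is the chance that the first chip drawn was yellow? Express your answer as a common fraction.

P(first=yellow and the second chip drawn is green) = (3/16)·(6/15) = 3/40.
P(the second chip drawn is green) = Σ over first color = 1/8 + 3/40 + 7/40 = 3/8.
By Bayes, P(first=yellow | the second chip drawn is green) = 3/40 / 3/8 = 1/5 ≈ 0.2000.

1/5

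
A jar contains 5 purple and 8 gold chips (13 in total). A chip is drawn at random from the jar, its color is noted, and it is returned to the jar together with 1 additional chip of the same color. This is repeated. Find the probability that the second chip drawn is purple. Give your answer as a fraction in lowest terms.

5/13

Condition on the first draw. If first is purple (prob 5/13), second-purple has prob (6)/(14); if not (prob 8/13), it has prob 5/(14).
P = (5/13)·(6/14) + (8/13)·(5/14) = 5/13 ≈ 0.3846.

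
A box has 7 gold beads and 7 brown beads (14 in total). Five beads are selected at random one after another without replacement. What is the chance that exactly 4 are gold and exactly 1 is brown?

35/286

Unordered draws without replacement: count favorable combinations over C(14,5).
Favorable = C(7,4) · C(7,1) = 245; total = C(14,5) = 2002.
P = 245/2002 = 35/286 ≈ 0.1224.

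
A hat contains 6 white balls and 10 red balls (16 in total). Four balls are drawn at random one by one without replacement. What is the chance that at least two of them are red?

321/364

Sum the hypergeometric tail for j = 2,…,4 red balls.
Favorable = C(10,2)·C(6,2) + C(10,3)·C(6,1) + C(10,4)·C(6,0) = 1605; total = C(16,4) = 1820.
P = 1605/1820 = 321/364 ≈ 0.8819.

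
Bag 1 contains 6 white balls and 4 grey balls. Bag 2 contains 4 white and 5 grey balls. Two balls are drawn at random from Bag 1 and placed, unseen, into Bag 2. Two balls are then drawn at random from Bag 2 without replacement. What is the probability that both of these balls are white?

Condition on how many of the transferred balls are white (from Bag 1: 6 white of 10; then Bag 2 has 11 total).
  0 white: C(6,0)C(4,2)/C(10,2) = 2/15; then P = C(4,2)/C(11,2) = 6/55
  1 white: C(6,1)C(4,1)/C(10,2) = 8/15; then P = C(5,2)/C(11,2) = 2/11
  2 white: C(6,2)C(4,0)/C(10,2) = 1/3; then P = C(6,2)/C(11,2) = 3/11
P(both white) = 167/825 ≈ 0.2024.

167/825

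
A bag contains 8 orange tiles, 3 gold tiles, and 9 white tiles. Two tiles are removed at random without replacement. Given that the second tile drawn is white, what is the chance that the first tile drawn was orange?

P(first=orange and the second tile drawn is white) = (8/20)·(9/19) = 18/95.
P(the second tile drawn is white) = Σ over first color = 18/95 + 27/380 + 18/95 = 9/20.
By Bayes, P(first=orange | the second tile drawn is white) = 18/95 / 9/20 = 8/19 ≈ 0.4211.

8/19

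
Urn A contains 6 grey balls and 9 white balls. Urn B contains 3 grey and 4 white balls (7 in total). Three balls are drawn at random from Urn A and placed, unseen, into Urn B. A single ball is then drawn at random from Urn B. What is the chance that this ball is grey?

Condition on how many of the transferred balls are grey (from Urn A: 6 grey of 15; then Urn B has 10 total).
  0 grey: C(6,0)C(9,3)/C(15,3) = 12/65; then P = 3/10
  1 grey: C(6,1)C(9,2)/C(15,3) = 216/455; then P = 4/10
  2 grey: C(6,2)C(9,1)/C(15,3) = 27/91; then P = 5/10
  3 grey: C(6,3)C(9,0)/C(15,3) = 4/91; then P = 6/10
P(grey from Urn B) = 21/50 ≈ 0.4200.

21/50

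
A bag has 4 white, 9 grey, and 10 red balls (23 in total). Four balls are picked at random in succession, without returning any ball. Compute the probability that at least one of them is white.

Use the complement: P(at least one white) = 1 − P(no white).
P(none) = C(19,4)/C(23,4) = 3876/8855.
So P = 1 − 3876/8855 = 4979/8855 ≈ 0.5623.

4979/8855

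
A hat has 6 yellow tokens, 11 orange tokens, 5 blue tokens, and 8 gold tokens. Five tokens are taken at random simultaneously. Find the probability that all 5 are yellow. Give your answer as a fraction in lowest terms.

1/23751

Unordered draws without replacement: count favorable combinations over C(30,5).
Favorable = C(6,5) · C(11,0) · C(5,0) · C(8,0) = 6; total = C(30,5) = 142506.
P = 6/142506 = 1/23751 ≈ 0.0000.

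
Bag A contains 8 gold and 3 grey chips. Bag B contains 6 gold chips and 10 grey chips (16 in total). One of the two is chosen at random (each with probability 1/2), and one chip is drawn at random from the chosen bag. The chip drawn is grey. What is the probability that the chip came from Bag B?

55/79

P(grey | Bag A) = 3/11; P(grey | Bag B) = 5/8.
P(grey) = 1/2·3/11 + 1/2·5/8 = 79/176.
By Bayes' rule, P(Bag B | grey) = 5/16 / 79/176 = 55/79 ≈ 0.6962.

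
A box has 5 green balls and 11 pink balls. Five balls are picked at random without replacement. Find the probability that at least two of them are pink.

Sum the hypergeometric tail for j = 2,…,5 pink balls.
Favorable = C(11,2)·C(5,3) + C(11,3)·C(5,2) + C(11,4)·C(5,1) + C(11,5)·C(5,0) = 4312; total = C(16,5) = 4368.
P = 4312/4368 = 77/78 ≈ 0.9872.

77/78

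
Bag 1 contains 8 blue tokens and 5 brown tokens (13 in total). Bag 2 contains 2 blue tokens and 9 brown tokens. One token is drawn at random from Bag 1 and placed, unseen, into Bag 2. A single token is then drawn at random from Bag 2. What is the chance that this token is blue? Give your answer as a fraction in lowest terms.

17/78

Condition on how many of the transferred tokens are blue (from Bag 1: 8 blue of 13; then Bag 2 has 12 total).
  0 blue: C(8,0)C(5,1)/C(13,1) = 5/13; then P = 2/12
  1 blue: C(8,1)C(5,0)/C(13,1) = 8/13; then P = 3/12
P(blue from Bag 2) = 17/78 ≈ 0.2179.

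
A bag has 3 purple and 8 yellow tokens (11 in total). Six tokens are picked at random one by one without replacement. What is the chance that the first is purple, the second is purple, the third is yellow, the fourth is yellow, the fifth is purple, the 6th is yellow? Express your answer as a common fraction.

Multiply the conditional probability of each draw in order, without replacement, so each draw removes one from its color and from the total.
P = (3/11) · (2/10) · (8/9) · (7/8) · (1/7) · (6/6) = 1/165 ≈ 0.0061.

1/165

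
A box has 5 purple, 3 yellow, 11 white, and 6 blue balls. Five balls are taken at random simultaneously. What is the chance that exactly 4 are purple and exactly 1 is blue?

Unordered draws without replacement: count favorable combinations over C(25,5).
Favorable = C(5,4) · C(3,0) · C(11,0) · C(6,1) = 30; total = C(25,5) = 53130.
P = 30/53130 = 1/1771 ≈ 0.0006.

1/1771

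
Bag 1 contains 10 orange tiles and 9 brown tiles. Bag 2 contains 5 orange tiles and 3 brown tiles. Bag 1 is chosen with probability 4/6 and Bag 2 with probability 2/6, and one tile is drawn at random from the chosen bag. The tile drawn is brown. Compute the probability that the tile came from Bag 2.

P(brown | Bag 1) = 9/19; P(brown | Bag 2) = 3/8.
P(brown) = 2/3·9/19 + 1/3·3/8 = 67/152.
By Bayes' rule, P(Bag 2 | brown) = 1/8 / 67/152 = 19/67 ≈ 0.2836.

19/67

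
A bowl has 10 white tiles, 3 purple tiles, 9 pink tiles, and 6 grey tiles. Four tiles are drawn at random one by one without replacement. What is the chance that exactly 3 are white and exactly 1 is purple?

Unordered draws without replacement: count favorable combinations over C(28,4).
Favorable = C(10,3) · C(3,1) · C(9,0) · C(6,0) = 360; total = C(28,4) = 20475.
P = 360/20475 = 8/455 ≈ 0.0176.

8/455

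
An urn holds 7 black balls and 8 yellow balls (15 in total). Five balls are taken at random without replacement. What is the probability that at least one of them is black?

421/429

Use the complement: P(at least one black) = 1 − P(no black).
P(none) = C(8,5)/C(15,5) = 56/3003.
So P = 1 − 56/3003 = 421/429 ≈ 0.9814.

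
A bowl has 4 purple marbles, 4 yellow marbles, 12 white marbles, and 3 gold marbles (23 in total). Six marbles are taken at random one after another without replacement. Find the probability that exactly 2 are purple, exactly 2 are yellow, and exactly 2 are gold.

Unordered draws without replacement: count favorable combinations over C(23,6).
Favorable = C(4,2) · C(4,2) · C(12,0) · C(3,2) = 108; total = C(23,6) = 100947.
P = 108/100947 = 36/33649 ≈ 0.0011.

36/33649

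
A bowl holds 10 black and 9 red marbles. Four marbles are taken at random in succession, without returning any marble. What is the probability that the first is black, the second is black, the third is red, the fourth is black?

Multiply the conditional probability of each draw in order, without replacement, so each draw removes one from its color and from the total.
P = (10/19) · (9/18) · (9/17) · (8/16) = 45/646 ≈ 0.0697.

45/646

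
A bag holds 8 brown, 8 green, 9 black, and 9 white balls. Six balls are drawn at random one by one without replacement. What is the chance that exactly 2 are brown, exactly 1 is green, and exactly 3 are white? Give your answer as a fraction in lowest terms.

2352/168113

Unordered draws without replacement: count favorable combinations over C(34,6).
Favorable = C(8,2) · C(8,1) · C(9,0) · C(9,3) = 18816; total = C(34,6) = 1344904.
P = 18816/1344904 = 2352/168113 ≈ 0.0140.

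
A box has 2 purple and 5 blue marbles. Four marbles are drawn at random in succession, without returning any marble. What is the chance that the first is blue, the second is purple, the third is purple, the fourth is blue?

1/21

Multiply the conditional probability of each draw in order, without replacement, so each draw removes one from its color and from the total.
P = (5/7) · (2/6) · (1/5) · (4/4) = 1/21 ≈ 0.0476.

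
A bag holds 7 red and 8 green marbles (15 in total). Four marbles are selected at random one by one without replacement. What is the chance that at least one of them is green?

Use the complement: P(at least one green) = 1 − P(no green).
P(none) = C(7,4)/C(15,4) = 35/1365.
So P = 1 − 35/1365 = 38/39 ≈ 0.9744.

38/39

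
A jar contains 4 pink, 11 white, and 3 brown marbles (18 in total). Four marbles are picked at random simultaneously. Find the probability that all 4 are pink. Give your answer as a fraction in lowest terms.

Unordered draws without replacement: count favorable combinations over C(18,4).
Favorable = C(4,4) · C(11,0) · C(3,0) = 1; total = C(18,4) = 3060.
P = 1/3060 = 1/3060 ≈ 0.0003.

1/3060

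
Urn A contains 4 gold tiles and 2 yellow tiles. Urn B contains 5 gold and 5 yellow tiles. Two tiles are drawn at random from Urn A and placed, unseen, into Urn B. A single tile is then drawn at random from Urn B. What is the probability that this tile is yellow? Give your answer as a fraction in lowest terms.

17/36

Condition on how many of the transferred tiles are yellow (from Urn A: 2 yellow of 6; then Urn B has 12 total).
  0 yellow: C(2,0)C(4,2)/C(6,2) = 2/5; then P = 5/12
  1 yellow: C(2,1)C(4,1)/C(6,2) = 8/15; then P = 6/12
  2 yellow: C(2,2)C(4,0)/C(6,2) = 1/15; then P = 7/12
P(yellow from Urn B) = 17/36 ≈ 0.4722.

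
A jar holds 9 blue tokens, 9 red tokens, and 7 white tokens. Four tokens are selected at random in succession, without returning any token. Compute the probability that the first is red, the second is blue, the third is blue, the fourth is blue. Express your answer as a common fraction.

Multiply the conditional probability of each draw in order, without replacement, so each draw removes one from its color and from the total.
P = (9/25) · (9/24) · (8/23) · (7/22) = 189/12650 ≈ 0.0149.

189/12650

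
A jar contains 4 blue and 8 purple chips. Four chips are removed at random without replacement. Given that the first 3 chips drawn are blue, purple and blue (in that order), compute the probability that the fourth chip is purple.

After removing 2 blue, 1 purple, the jar has 7 purple out of 9 remaining.
P(fourth is purple | given) = 7/9 ≈ 0.7778.

7/9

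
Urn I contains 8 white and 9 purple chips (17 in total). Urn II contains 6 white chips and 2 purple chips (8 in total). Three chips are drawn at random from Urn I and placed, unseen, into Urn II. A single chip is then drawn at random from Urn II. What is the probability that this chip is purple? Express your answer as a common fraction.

61/187

Condition on how many of the transferred chips are purple (from Urn I: 9 purple of 17; then Urn II has 11 total).
  0 purple: C(9,0)C(8,3)/C(17,3) = 7/85; then P = 2/11
  1 purple: C(9,1)C(8,2)/C(17,3) = 63/170; then P = 3/11
  2 purple: C(9,2)C(8,1)/C(17,3) = 36/85; then P = 4/11
  3 purple: C(9,3)C(8,0)/C(17,3) = 21/170; then P = 5/11
P(purple from Urn II) = 61/187 ≈ 0.3262.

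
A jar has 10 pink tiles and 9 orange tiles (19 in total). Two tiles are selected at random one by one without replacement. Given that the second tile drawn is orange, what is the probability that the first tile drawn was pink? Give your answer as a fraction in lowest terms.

5/9

P(first=pink and the second tile drawn is orange) = (10/19)·(9/18) = 5/19.
P(the second tile drawn is orange) = Σ over first color = 5/19 + 4/19 = 9/19.
By Bayes, P(first=pink | the second tile drawn is orange) = 5/19 / 9/19 = 5/9 ≈ 0.5556.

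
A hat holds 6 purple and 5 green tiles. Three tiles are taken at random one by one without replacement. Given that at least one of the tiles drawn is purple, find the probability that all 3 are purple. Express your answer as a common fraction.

4/31

P(all 3 purple) = C(6,3)/C(11,3) = 4/33; P(at least one purple) = 1 − C(5,3)/C(11,3) = 31/33.
Since 'all 3 purple' ⊆ 'at least one purple', P(all 3 | at least one) = 4/33 / 31/33 = 4/31 ≈ 0.1290.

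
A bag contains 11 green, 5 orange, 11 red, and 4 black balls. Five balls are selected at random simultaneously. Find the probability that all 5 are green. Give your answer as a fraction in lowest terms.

Unordered draws without replacement: count favorable combinations over C(31,5).
Favorable = C(11,5) · C(5,0) · C(11,0) · C(4,0) = 462; total = C(31,5) = 169911.
P = 462/169911 = 22/8091 ≈ 0.0027.

22/8091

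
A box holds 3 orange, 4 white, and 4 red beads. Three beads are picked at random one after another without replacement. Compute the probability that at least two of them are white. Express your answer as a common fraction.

Sum the hypergeometric tail for j = 2,…,3 white beads.
Favorable = C(4,2)·C(7,1) + C(4,3)·C(7,0) = 46; total = C(11,3) = 165.
P = 46/165 = 46/165 ≈ 0.2788.

46/165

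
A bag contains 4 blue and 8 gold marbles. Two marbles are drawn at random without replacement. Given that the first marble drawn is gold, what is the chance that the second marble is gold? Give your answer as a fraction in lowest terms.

7/11

After removing 1 gold, the bag has 7 gold out of 11 remaining.
P(second is gold | given) = 7/11 ≈ 0.6364.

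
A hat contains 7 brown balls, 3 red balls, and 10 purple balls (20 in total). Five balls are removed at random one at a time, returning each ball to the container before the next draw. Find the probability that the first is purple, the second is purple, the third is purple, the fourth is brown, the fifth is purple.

7/320

Multiply the conditional probability of each draw in order, with replacement (the composition resets each draw).
P = (10/20) · (10/20) · (10/20) · (7/20) · (10/20) = 7/320 ≈ 0.0219.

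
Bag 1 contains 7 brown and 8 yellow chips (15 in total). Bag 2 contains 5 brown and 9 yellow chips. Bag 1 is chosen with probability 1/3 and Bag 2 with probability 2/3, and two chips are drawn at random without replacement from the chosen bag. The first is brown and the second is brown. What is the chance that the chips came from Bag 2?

P(E | Bag 1) = 1/5; P(E | Bag 2) = 10/91.
P(E) = 1/3·1/5 + 2/3·10/91 = 191/1365.
By Bayes' rule, P(Bag 2 | E) = 20/273 / 191/1365 = 100/191 ≈ 0.5236.

100/191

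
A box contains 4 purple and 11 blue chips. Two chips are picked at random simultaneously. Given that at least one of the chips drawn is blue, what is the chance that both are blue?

5/9

P(both blue) = C(11,2)/C(15,2) = 11/21; P(at least one blue) = 1 − C(4,2)/C(15,2) = 33/35.
Since 'both blue' ⊆ 'at least one blue', P(both | at least one) = 11/21 / 33/35 = 5/9 ≈ 0.5556.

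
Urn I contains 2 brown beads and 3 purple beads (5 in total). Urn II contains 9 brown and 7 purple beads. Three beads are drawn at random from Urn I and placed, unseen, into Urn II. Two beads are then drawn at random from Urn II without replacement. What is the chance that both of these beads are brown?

157/570

Condition on how many of the transferred beads are brown (from Urn I: 2 brown of 5; then Urn II has 19 total).
  0 brown: C(2,0)C(3,3)/C(5,3) = 1/10; then P = C(9,2)/C(19,2) = 4/19
  1 brown: C(2,1)C(3,2)/C(5,3) = 3/5; then P = C(10,2)/C(19,2) = 5/19
  2 brown: C(2,2)C(3,1)/C(5,3) = 3/10; then P = C(11,2)/C(19,2) = 55/171
P(both brown) = 157/570 ≈ 0.2754.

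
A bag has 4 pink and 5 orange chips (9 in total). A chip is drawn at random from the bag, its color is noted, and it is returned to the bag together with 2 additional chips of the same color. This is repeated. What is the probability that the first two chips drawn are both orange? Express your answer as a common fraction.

35/99

After a orange draw the bag holds 7 orange out of 11.
P = (5/9)·(7/11) = 35/99 ≈ 0.3535.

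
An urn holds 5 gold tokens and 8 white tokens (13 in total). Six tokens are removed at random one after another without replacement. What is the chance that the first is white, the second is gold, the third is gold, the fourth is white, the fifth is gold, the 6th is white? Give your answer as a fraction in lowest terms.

Multiply the conditional probability of each draw in order, without replacement, so each draw removes one from its color and from the total.
P = (8/13) · (5/12) · (4/11) · (7/10) · (3/9) · (6/8) = 7/429 ≈ 0.0163.

7/429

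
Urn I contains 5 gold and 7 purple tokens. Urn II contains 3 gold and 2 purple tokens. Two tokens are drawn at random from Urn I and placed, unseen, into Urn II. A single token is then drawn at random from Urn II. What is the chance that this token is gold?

Condition on how many of the transferred tokens are gold (from Urn I: 5 gold of 12; then Urn II has 7 total).
  0 gold: C(5,0)C(7,2)/C(12,2) = 7/22; then P = 3/7
  1 gold: C(5,1)C(7,1)/C(12,2) = 35/66; then P = 4/7
  2 gold: C(5,2)C(7,0)/C(12,2) = 5/33; then P = 5/7
P(gold from Urn II) = 23/42 ≈ 0.5476.

23/42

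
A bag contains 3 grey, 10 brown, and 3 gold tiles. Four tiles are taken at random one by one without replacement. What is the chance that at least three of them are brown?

93/182

Sum the hypergeometric tail for j = 3,…,4 brown tiles.
Favorable = C(10,3)·C(6,1) + C(10,4)·C(6,0) = 930; total = C(16,4) = 1820.
P = 930/1820 = 93/182 ≈ 0.5110.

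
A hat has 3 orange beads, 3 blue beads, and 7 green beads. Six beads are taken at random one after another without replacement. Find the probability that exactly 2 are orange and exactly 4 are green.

Unordered draws without replacement: count favorable combinations over C(13,6).
Favorable = C(3,2) · C(3,0) · C(7,4) = 105; total = C(13,6) = 1716.
P = 105/1716 = 35/572 ≈ 0.0612.

35/572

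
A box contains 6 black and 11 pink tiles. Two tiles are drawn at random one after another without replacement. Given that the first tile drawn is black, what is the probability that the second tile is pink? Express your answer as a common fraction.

After removing 1 black, the box has 11 pink out of 16 remaining.
P(second is pink | given) = 11/16 ≈ 0.6875.

11/16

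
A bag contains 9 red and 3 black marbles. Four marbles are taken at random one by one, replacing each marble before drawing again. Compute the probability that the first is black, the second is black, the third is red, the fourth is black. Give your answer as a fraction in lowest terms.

Multiply the conditional probability of each draw in order, with replacement (the composition resets each draw).
P = (3/12) · (3/12) · (9/12) · (3/12) = 3/256 ≈ 0.0117.

3/256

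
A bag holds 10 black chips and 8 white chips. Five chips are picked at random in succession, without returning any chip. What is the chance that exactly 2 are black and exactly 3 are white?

5/17

Unordered draws without replacement: count favorable combinations over C(18,5).
Favorable = C(10,2) · C(8,3) = 2520; total = C(18,5) = 8568.
P = 2520/8568 = 5/17 ≈ 0.2941.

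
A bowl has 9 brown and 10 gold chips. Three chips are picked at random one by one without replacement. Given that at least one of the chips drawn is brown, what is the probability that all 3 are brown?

28/283

P(all 3 brown) = C(9,3)/C(19,3) = 28/323; P(at least one brown) = 1 − C(10,3)/C(19,3) = 283/323.
Since 'all 3 brown' ⊆ 'at least one brown', P(all 3 | at least one) = 28/323 / 283/323 = 28/283 ≈ 0.0989.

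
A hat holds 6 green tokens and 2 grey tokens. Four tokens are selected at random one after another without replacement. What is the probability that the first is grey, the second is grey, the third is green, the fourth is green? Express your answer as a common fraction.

Multiply the conditional probability of each draw in order, without replacement, so each draw removes one from its color and from the total.
P = (2/8) · (1/7) · (6/6) · (5/5) = 1/28 ≈ 0.0357.

1/28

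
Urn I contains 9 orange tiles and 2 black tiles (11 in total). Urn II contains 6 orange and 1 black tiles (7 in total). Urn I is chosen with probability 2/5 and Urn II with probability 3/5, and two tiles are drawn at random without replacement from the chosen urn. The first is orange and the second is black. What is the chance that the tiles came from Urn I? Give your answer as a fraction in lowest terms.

42/97

P(E | Urn I) = 9/55; P(E | Urn II) = 1/7.
P(E) = 2/5·9/55 + 3/5·1/7 = 291/1925.
By Bayes' rule, P(Urn I | E) = 18/275 / 291/1925 = 42/97 ≈ 0.4330.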